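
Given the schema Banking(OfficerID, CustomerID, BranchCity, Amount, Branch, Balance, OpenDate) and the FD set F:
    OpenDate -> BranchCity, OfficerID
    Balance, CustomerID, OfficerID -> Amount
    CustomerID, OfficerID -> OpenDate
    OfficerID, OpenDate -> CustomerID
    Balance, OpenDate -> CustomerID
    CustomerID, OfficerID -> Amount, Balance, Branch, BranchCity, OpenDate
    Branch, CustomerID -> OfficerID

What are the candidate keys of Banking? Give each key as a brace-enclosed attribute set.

{Branch, CustomerID}, {CustomerID, OfficerID}, {OpenDate}

{OpenDate}⁺ = {Amount, Balance, Branch, BranchCity, CustomerID, OfficerID, OpenDate}, which is every attribute, so {OpenDate} is a candidate key.
{Branch, CustomerID}⁺ = {Amount, Balance, Branch, BranchCity, CustomerID, OfficerID, OpenDate}, which is every attribute, so {Branch, CustomerID} is a candidate key.
{CustomerID, OfficerID}⁺ = {Amount, Balance, Branch, BranchCity, CustomerID, OfficerID, OpenDate}, which is every attribute, so {CustomerID, OfficerID} is a candidate key.
These are minimal and exhaustive — every other superkey contains one of them.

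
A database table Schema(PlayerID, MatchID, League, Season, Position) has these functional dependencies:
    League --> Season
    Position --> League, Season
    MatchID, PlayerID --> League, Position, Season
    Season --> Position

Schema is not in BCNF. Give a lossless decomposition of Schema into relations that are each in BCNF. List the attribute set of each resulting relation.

{League, MatchID, PlayerID}; {League, Position, Season}

Candidate key of the original relation: {MatchID, PlayerID}.
Within {League, MatchID, PlayerID, Position, Season}: {League}⁺ ∩ {League, MatchID, PlayerID, Position, Season} = {League, Position, Season}, not the whole set, so League --> Position, Season violates BCNF; decompose into {League, Position, Season} and {League, MatchID, PlayerID}.
{League, Position, Season} has no BCNF violation.
{League, MatchID, PlayerID} has no BCNF violation.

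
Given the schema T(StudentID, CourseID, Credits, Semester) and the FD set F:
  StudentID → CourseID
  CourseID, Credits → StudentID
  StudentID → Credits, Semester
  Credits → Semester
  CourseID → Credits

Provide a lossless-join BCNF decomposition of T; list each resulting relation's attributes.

Candidate keys of the original relation: {CourseID}, {StudentID}.
{CourseID, Credits, Semester, StudentID}: {Credits} determines {Credits, Semester} here but is not a superkey — split on Credits → Semester, giving {Credits, Semester} and {CourseID, Credits, StudentID}.
{Credits, Semester}: every determinant is a superkey — BCNF.
{CourseID, Credits, StudentID}: every determinant is a superkey — BCNF.

{CourseID, Credits, StudentID}; {Credits, Semester}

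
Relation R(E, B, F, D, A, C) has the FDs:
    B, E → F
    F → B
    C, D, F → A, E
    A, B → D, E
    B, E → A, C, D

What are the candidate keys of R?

{A, B}⁺ = {A, B, C, D, E, F}, which is every attribute, so {A, B} is a candidate key.
{A, F}⁺ = {A, B, C, D, E, F}, which is every attribute, so {A, F} is a candidate key.
{B, E}⁺ = {A, B, C, D, E, F}, which is every attribute, so {B, E} is a candidate key.
{E, F}⁺ = {A, B, C, D, E, F}, which is every attribute, so {E, F} is a candidate key.
{C, D, F}⁺ = {A, B, C, D, E, F}, which is every attribute, so {C, D, F} is a candidate key.
These are minimal and exhaustive — every other superkey contains one of them.

{A, B}, {A, F}, {B, E}, {C, D, F}, {E, F}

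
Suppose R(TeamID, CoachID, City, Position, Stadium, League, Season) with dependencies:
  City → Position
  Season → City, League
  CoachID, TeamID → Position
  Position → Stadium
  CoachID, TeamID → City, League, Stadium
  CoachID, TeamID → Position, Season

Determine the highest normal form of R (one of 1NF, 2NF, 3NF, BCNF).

2NF

Candidate key: {CoachID, TeamID}. Prime attributes: {CoachID, TeamID}.
For City → Position we have {City}⁺ = {City, Position, Stadium}; {City} is not a superkey, so BCNF fails.
City → Position determines the non-prime attribute {Position} from a non-superkey — 3NF is violated.
No proper subset of a key has a non-prime attribute in its closure, so there is no partial dependency; 2NF holds.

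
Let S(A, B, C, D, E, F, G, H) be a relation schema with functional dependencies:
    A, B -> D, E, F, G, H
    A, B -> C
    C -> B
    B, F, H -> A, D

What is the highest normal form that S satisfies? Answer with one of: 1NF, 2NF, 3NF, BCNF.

3NF

Candidate keys: {A, B}, {A, C}, {B, F, H}, {C, F, H}. Prime attributes: {A, B, C, F, H}.
C -> B breaks BCNF: {C}⁺ = {B, C}, so {C} is not a superkey.
But every attribute on its right side ({B}) is prime, and the same holds for every other non-superkey FD, so 3NF still holds.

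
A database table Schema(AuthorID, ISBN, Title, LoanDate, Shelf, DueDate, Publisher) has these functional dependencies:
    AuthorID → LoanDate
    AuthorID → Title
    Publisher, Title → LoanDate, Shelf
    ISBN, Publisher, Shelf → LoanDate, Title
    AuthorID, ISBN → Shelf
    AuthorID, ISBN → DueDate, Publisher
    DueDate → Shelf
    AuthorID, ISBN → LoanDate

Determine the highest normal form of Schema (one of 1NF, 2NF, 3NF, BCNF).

Candidate key: {AuthorID, ISBN}. Prime attributes: {AuthorID, ISBN}.
For AuthorID → LoanDate we have {AuthorID}⁺ = {AuthorID, LoanDate, Title}; {AuthorID} is not a superkey, so BCNF fails.
AuthorID → LoanDate determines the non-prime attribute {LoanDate} from a non-superkey — 3NF is violated.
The proper key subset {AuthorID} of {AuthorID, ISBN} determines non-prime {LoanDate, Title}, so the relation is not even in 2NF.

1NF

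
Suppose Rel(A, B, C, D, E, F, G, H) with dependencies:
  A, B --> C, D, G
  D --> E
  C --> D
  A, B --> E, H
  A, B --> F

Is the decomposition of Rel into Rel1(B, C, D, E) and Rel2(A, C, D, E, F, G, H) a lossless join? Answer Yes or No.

Common attributes: {C, D, E}; their closure is {C, D, E}.
Rel1 ⊄ {C, D, E} and Rel2 ⊄ {C, D, E}, so the split is lossy.

No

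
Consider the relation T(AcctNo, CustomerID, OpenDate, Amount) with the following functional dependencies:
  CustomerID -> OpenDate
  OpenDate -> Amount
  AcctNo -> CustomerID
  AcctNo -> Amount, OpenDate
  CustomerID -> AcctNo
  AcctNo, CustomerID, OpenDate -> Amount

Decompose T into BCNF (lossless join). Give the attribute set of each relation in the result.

{AcctNo, CustomerID, OpenDate}; {Amount, OpenDate}

Candidate keys of the original relation: {AcctNo}, {CustomerID}.
{AcctNo, Amount, CustomerID, OpenDate}: {OpenDate} determines {Amount, OpenDate} here but is not a superkey — split on OpenDate -> Amount, giving {Amount, OpenDate} and {AcctNo, CustomerID, OpenDate}.
{Amount, OpenDate} is in BCNF.
{AcctNo, CustomerID, OpenDate} is in BCNF.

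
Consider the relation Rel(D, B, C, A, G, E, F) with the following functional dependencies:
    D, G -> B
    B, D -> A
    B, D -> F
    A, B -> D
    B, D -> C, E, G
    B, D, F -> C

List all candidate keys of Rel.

{A, B}⁺ = {A, B, C, D, E, F, G}, which is every attribute, so {A, B} is a candidate key.
{B, D}⁺ = {A, B, C, D, E, F, G}, which is every attribute, so {B, D} is a candidate key.
{D, G}⁺ = {A, B, C, D, E, F, G}, which is every attribute, so {D, G} is a candidate key.
No proper subset of any of these is a key, and no other minimal superkey exists.

{A, B}, {B, D}, {D, G}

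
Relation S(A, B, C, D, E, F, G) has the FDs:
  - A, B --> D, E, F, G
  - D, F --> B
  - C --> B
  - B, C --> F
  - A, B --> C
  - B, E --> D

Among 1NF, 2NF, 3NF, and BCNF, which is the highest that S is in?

3NF

Candidate keys: {A, B}, {A, C}, {A, D, F}. Prime attributes: {A, B, C, D, F}.
D, F --> B breaks BCNF: {D, F}⁺ = {B, D, F}, so {D, F} is not a superkey.
Since {B} ⊆ prime attributes and every other non-superkey FD also has a prime right side, the schema is in 3NF.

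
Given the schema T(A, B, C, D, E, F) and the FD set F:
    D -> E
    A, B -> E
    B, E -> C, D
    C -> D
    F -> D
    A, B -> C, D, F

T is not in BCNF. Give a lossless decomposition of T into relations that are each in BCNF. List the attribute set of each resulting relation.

Candidate key of the original relation: {A, B}.
Within {A, B, C, D, E, F}: {D}⁺ ∩ {A, B, C, D, E, F} = {D, E}, not the whole set, so D -> E violates BCNF; decompose into {D, E} and {A, B, C, D, F}.
{D, E}: every determinant is a superkey — BCNF.
Within {A, B, C, D, F}: {C}⁺ ∩ {A, B, C, D, F} = {C, D}, not the whole set, so C -> D violates BCNF; decompose into {C, D} and {A, B, C, F}.
{C, D}: every determinant is a superkey — BCNF.
Within {A, B, C, F}: {B, F}⁺ ∩ {A, B, C, F} = {B, C, F}, not the whole set, so B, F -> C violates BCNF; decompose into {B, C, F} and {A, B, F}.
{B, C, F}: every determinant is a superkey — BCNF.
{A, B, F}: every determinant is a superkey — BCNF.

{A, B, F}; {B, C, F}; {C, D}; {D, E}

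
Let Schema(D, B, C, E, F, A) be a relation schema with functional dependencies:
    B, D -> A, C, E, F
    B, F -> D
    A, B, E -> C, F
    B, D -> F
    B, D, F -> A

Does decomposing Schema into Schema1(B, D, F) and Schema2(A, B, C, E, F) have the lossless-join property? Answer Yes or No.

Yes

Common attributes: {B, F}; their closure is {A, B, C, D, E, F}.
This includes all of Schema1, so the common attributes are a superkey of Schema1 — the join is lossless.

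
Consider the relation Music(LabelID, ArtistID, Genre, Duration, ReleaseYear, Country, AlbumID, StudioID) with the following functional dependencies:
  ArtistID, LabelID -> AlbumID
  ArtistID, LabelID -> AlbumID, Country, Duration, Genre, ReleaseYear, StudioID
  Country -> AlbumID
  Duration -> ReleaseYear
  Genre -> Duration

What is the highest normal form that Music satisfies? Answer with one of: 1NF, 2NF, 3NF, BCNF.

Candidate key: {ArtistID, LabelID}. Prime attributes: {ArtistID, LabelID}.
Country -> AlbumID: {Country}⁺ = {AlbumID, Country}, which is not all of the attributes, so the left side is not a superkey — BCNF is violated.
Country -> AlbumID determines the non-prime attribute {AlbumID} from a non-superkey — 3NF is violated.
Checking every proper subset of each key, none determines a non-prime attribute — 2NF is satisfied.

2NF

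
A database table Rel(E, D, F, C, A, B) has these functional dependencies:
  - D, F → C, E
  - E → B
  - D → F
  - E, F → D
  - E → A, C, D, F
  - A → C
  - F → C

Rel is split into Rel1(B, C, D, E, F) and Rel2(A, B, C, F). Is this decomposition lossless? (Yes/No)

No

The shared attributes are {B, C, F} and {B, C, F}⁺ = {B, C, F}.
Neither Rel1 nor Rel2 is contained in that closure, so the decomposition is lossy.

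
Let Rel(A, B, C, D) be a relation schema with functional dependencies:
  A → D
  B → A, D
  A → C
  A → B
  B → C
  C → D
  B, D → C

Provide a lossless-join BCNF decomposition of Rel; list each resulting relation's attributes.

{A, B, C}; {C, D}

Candidate keys of the original relation: {A}, {B}.
In {A, B, C, D}, {C} is not a superkey ({C}⁺ restricted to this set is {C, D}), so split on C → D into {C, D} and {A, B, C}.
{C, D}: every determinant is a superkey — BCNF.
{A, B, C}: every determinant is a superkey — BCNF.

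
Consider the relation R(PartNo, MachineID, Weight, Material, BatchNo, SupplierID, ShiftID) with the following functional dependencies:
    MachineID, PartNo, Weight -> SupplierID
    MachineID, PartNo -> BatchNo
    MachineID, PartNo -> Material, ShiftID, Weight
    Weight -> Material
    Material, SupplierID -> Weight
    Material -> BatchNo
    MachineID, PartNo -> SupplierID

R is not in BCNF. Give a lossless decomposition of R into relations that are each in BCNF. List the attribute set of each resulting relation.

{BatchNo, Material}; {MachineID, PartNo, ShiftID, SupplierID, Weight}; {Material, Weight}

Candidate key of the original relation: {MachineID, PartNo}.
{BatchNo, MachineID, Material, PartNo, ShiftID, SupplierID, Weight}: {Weight} determines {BatchNo, Material, Weight} here but is not a superkey — split on Weight -> BatchNo, Material, giving {BatchNo, Material, Weight} and {MachineID, PartNo, ShiftID, SupplierID, Weight}.
{BatchNo, Material, Weight}: {Material} determines {BatchNo, Material} here but is not a superkey — split on Material -> BatchNo, giving {BatchNo, Material} and {Material, Weight}.
{BatchNo, Material} has no BCNF violation.
{Material, Weight} has no BCNF violation.
{MachineID, PartNo, ShiftID, SupplierID, Weight} has no BCNF violation.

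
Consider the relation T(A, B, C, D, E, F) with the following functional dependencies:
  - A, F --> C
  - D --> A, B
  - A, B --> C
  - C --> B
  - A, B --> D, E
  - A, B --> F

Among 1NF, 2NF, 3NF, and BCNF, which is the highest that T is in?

Candidate keys: {A, B}, {A, C}, {A, F}, {D}. Prime attributes: {A, B, C, D, F}.
For C --> B we have {C}⁺ = {B, C}; {C} is not a superkey, so BCNF fails.
Since {B} ⊆ prime attributes and every other non-superkey FD also has a prime right side, the schema is in 3NF.

3NF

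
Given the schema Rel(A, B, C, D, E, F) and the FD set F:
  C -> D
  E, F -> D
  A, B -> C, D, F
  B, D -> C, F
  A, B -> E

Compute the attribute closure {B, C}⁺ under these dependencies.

Start with {B, C}.
C -> D applies; add {D} → now {B, C, D}.
B, D -> C, F applies; add {F} → now {B, C, D, F}.
No further FD applies.

{B, C, D, F}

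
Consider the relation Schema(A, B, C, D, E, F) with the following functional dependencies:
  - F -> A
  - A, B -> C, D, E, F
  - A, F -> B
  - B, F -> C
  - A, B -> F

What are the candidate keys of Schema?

Closure of {F} is {A, B, C, D, E, F}, the whole schema; {F} is a candidate key.
Closure of {A, B} is {A, B, C, D, E, F}, the whole schema; {A, B} is a candidate key.
Any other superkey properly contains one of these, so there are no further candidate keys.

{A, B}, {F}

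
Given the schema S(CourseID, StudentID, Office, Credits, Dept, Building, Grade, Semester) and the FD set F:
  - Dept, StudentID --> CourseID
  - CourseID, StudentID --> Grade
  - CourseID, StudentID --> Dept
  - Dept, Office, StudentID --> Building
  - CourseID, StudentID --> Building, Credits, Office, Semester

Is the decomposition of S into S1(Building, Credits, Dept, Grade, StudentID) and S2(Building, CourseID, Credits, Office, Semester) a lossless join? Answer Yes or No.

Common attributes: {Building, Credits}; their closure is {Building, Credits}.
S1 ⊄ {Building, Credits} and S2 ⊄ {Building, Credits}, so the split is lossy.

No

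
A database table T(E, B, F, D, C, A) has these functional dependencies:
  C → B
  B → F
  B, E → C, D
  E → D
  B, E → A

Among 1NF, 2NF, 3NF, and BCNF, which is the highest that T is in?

1NF

Candidate keys: {B, E}, {C, E}. Prime attributes: {B, C, E}.
For C → B we have {C}⁺ = {B, C, F}; {C} is not a superkey, so BCNF fails.
Because {F} is non-prime and the left side of B → F is not a superkey, the relation is not in 3NF.
Since {B} ⊂ {B, E} and {B}⁺ ⊇ {F} with {F} non-prime, there is a partial dependency; 2NF fails.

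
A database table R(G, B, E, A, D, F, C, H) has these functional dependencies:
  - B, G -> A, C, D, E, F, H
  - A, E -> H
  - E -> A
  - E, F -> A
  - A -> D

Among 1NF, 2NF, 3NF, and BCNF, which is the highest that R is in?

2NF

Candidate key: {B, G}. Prime attributes: {B, G}.
A, E -> H breaks BCNF: {A, E}⁺ = {A, D, E, H}, so {A, E} is not a superkey.
A, E -> H determines the non-prime attribute {H} from a non-superkey — 3NF is violated.
No proper subset of a key has a non-prime attribute in its closure, so there is no partial dependency; 2NF holds.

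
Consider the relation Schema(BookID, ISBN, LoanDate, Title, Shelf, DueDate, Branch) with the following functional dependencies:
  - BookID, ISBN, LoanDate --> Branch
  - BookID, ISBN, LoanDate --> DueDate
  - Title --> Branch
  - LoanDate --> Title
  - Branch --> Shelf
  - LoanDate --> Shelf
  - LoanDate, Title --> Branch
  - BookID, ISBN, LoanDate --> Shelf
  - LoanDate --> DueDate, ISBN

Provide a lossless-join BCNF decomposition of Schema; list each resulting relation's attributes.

{BookID, LoanDate}; {Branch, Shelf}; {Branch, Title}; {DueDate, ISBN, LoanDate, Title}

Candidate key of the original relation: {BookID, LoanDate}.
Within {BookID, Branch, DueDate, ISBN, LoanDate, Shelf, Title}: {Title}⁺ ∩ {BookID, Branch, DueDate, ISBN, LoanDate, Shelf, Title} = {Branch, Shelf, Title}, not the whole set, so Title --> Branch, Shelf violates BCNF; decompose into {Branch, Shelf, Title} and {BookID, DueDate, ISBN, LoanDate, Title}.
Within {Branch, Shelf, Title}: {Branch}⁺ ∩ {Branch, Shelf, Title} = {Branch, Shelf}, not the whole set, so Branch --> Shelf violates BCNF; decompose into {Branch, Shelf} and {Branch, Title}.
{Branch, Shelf} has no BCNF violation.
{Branch, Title} has no BCNF violation.
Within {BookID, DueDate, ISBN, LoanDate, Title}: {LoanDate}⁺ ∩ {BookID, DueDate, ISBN, LoanDate, Title} = {DueDate, ISBN, LoanDate, Title}, not the whole set, so LoanDate --> DueDate, ISBN, Title violates BCNF; decompose into {DueDate, ISBN, LoanDate, Title} and {BookID, LoanDate}.
{DueDate, ISBN, LoanDate, Title} has no BCNF violation.
{BookID, LoanDate} has no BCNF violation.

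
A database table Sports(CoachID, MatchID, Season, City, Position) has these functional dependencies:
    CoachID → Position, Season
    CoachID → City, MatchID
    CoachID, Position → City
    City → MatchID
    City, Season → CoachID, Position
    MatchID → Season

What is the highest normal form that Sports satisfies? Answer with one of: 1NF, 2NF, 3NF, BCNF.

Candidate keys: {City}, {CoachID}. Prime attributes: {City, CoachID}.
For MatchID → Season we have {MatchID}⁺ = {MatchID, Season}; {MatchID} is not a superkey, so BCNF fails.
MatchID → Season has non-prime {Season} on the right and a non-superkey on the left, so 3NF fails.
With only single-attribute keys there can be no partial dependency, so 2NF holds.

2NF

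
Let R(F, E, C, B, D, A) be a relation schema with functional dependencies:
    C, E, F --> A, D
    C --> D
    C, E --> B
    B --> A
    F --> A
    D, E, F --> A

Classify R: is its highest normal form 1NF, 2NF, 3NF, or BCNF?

Candidate key: {C, E, F}. Prime attributes: {C, E, F}.
C --> D: {C}⁺ = {C, D}, which is not all of the attributes, so the left side is not a superkey — BCNF is violated.
C --> D determines the non-prime attribute {D} from a non-superkey — 3NF is violated.
{C} is a proper subset of the key {C, E, F}, and {C}⁺ contains the non-prime attribute {D} — a partial dependency, so 2NF is violated.

1NF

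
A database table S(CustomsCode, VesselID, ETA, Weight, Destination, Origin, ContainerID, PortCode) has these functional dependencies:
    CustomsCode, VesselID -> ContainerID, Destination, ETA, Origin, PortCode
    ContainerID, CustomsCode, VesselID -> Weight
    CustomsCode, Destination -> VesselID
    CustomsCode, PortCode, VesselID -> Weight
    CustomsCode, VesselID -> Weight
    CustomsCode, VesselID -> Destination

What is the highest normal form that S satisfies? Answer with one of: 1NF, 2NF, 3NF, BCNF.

Candidate keys: {CustomsCode, Destination}, {CustomsCode, VesselID}. Prime attributes: {CustomsCode, Destination, VesselID}.
Every FD has a superkey on the left, so the relation is in BCNF.

BCNF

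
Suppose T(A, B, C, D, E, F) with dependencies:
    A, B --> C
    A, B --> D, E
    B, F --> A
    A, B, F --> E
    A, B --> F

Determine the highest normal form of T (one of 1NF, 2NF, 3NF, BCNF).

Candidate keys: {A, B}, {B, F}. Prime attributes: {A, B, F}.
Every FD has a superkey on the left, so the relation is in BCNF.

BCNF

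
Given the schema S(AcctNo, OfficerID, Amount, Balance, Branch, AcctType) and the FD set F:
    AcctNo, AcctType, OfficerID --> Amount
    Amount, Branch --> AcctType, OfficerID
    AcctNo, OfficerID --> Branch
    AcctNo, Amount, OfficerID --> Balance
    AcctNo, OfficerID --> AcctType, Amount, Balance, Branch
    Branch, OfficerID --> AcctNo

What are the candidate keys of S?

{AcctNo, OfficerID}⁺ = {AcctNo, AcctType, Amount, Balance, Branch, OfficerID} — all of the relation — so {AcctNo, OfficerID} is a candidate key.
{Amount, Branch}⁺ = {AcctNo, AcctType, Amount, Balance, Branch, OfficerID} — all of the relation — so {Amount, Branch} is a candidate key.
{Branch, OfficerID}⁺ = {AcctNo, AcctType, Amount, Balance, Branch, OfficerID} — all of the relation — so {Branch, OfficerID} is a candidate key.
No proper subset of any of these is a key, and no other minimal superkey exists.

{AcctNo, OfficerID}, {Amount, Branch}, {Branch, OfficerID}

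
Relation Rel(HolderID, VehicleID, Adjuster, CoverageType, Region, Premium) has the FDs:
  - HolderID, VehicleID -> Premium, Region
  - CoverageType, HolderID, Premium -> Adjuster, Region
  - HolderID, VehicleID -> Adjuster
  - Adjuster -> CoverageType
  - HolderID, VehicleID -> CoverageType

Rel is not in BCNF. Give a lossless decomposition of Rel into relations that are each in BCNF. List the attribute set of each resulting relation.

{Adjuster, CoverageType}; {Adjuster, HolderID, Premium, Region}; {CoverageType, HolderID, Premium, VehicleID}

Candidate key of the original relation: {HolderID, VehicleID}.
Within {Adjuster, CoverageType, HolderID, Premium, Region, VehicleID}: {CoverageType, HolderID, Premium}⁺ ∩ {Adjuster, CoverageType, HolderID, Premium, Region, VehicleID} = {Adjuster, CoverageType, HolderID, Premium, Region}, not the whole set, so CoverageType, HolderID, Premium -> Adjuster, Region violates BCNF; decompose into {Adjuster, CoverageType, HolderID, Premium, Region} and {CoverageType, HolderID, Premium, VehicleID}.
Within {Adjuster, CoverageType, HolderID, Premium, Region}: {Adjuster}⁺ ∩ {Adjuster, CoverageType, HolderID, Premium, Region} = {Adjuster, CoverageType}, not the whole set, so Adjuster -> CoverageType violates BCNF; decompose into {Adjuster, CoverageType} and {Adjuster, HolderID, Premium, Region}.
{Adjuster, CoverageType}: every determinant is a superkey — BCNF.
{Adjuster, HolderID, Premium, Region}: every determinant is a superkey — BCNF.
{CoverageType, HolderID, Premium, VehicleID}: every determinant is a superkey — BCNF.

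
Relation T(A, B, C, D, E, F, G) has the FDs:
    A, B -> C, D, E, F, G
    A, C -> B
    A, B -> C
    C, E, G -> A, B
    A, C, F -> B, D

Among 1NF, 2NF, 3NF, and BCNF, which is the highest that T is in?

Candidate keys: {A, B}, {A, C}, {C, E, G}. Prime attributes: {A, B, C, E, G}.
Every FD has a superkey on the left, so the relation is in BCNF.

BCNF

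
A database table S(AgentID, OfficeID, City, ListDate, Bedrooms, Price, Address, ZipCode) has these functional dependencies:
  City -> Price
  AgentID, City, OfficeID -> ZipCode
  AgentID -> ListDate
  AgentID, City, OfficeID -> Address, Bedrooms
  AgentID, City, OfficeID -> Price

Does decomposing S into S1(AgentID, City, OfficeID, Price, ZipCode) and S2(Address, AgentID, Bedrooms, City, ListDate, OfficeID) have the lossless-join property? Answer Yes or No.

Common attributes: {AgentID, City, OfficeID}; their closure is {Address, AgentID, Bedrooms, City, ListDate, OfficeID, Price, ZipCode}.
Since S1 ⊆ {Address, AgentID, Bedrooms, City, ListDate, OfficeID, Price, ZipCode}, the intersection is a superkey of S1; the decomposition is lossless.

Yes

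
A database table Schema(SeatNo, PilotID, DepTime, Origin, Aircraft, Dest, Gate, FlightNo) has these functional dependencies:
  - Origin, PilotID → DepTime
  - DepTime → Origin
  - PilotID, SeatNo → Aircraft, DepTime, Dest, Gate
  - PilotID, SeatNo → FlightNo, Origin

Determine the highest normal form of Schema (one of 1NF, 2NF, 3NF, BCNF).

Candidate key: {PilotID, SeatNo}. Prime attributes: {PilotID, SeatNo}.
Origin, PilotID → DepTime breaks BCNF: {Origin, PilotID}⁺ = {DepTime, Origin, PilotID}, so {Origin, PilotID} is not a superkey.
Origin, PilotID → DepTime determines the non-prime attribute {DepTime} from a non-superkey — 3NF is violated.
Checking every proper subset of each key, none determines a non-prime attribute — 2NF is satisfied.

2NF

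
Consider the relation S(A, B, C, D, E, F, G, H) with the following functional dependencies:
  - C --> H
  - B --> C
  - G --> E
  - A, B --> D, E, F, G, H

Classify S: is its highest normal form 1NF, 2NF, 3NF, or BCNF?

Candidate key: {A, B}. Prime attributes: {A, B}.
For C --> H we have {C}⁺ = {C, H}; {C} is not a superkey, so BCNF fails.
Because {H} is non-prime and the left side of C --> H is not a superkey, the relation is not in 3NF.
Since {B} ⊂ {A, B} and {B}⁺ ⊇ {C, H} with {C, H} non-prime, there is a partial dependency; 2NF fails.

1NF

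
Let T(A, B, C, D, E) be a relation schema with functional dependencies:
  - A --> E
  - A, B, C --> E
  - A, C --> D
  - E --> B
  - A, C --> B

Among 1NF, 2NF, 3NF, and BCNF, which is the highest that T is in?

Candidate key: {A, C}. Prime attributes: {A, C}.
For A --> E we have {A}⁺ = {A, B, E}; {A} is not a superkey, so BCNF fails.
A --> E has non-prime {E} on the right and a non-superkey on the left, so 3NF fails.
Since {A} ⊂ {A, C} and {A}⁺ ⊇ {B, E} with {B, E} non-prime, there is a partial dependency; 2NF fails.

1NF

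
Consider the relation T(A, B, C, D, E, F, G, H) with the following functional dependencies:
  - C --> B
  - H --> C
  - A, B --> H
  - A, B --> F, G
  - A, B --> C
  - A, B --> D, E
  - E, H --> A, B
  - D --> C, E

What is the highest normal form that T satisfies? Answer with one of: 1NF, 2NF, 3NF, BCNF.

3NF

Candidate keys: {A, B}, {A, C}, {A, D}, {A, H}, {D, H}, {E, H}. Prime attributes: {A, B, C, D, E, H}.
For C --> B we have {C}⁺ = {B, C}; {C} is not a superkey, so BCNF fails.
Its right-hand attributes {B} are all prime, as are those of every other non-superkey FD — the relation is in 3NF.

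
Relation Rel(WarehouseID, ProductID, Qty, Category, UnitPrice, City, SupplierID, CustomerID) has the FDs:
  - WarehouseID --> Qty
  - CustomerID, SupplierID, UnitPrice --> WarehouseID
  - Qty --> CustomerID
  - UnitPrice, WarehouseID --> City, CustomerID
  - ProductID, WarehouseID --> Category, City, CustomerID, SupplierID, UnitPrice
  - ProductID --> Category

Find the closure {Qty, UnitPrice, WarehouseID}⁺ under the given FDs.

{City, CustomerID, Qty, UnitPrice, WarehouseID}

Start with {Qty, UnitPrice, WarehouseID}.
Qty --> CustomerID applies; add {CustomerID} → now {CustomerID, Qty, UnitPrice, WarehouseID}.
UnitPrice, WarehouseID --> City, CustomerID applies; add {City} → now {City, CustomerID, Qty, UnitPrice, WarehouseID}.
No further FD applies.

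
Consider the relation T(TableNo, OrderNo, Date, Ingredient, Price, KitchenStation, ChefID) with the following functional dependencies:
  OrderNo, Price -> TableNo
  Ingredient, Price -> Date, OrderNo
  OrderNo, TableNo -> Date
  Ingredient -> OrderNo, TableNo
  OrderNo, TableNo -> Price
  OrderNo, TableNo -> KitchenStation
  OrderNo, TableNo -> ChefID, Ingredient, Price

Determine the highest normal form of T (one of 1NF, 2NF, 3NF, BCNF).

Candidate keys: {Ingredient}, {OrderNo, Price}, {OrderNo, TableNo}. Prime attributes: {Ingredient, OrderNo, Price, TableNo}.
Each dependency's left side is a superkey — BCNF holds.

BCNF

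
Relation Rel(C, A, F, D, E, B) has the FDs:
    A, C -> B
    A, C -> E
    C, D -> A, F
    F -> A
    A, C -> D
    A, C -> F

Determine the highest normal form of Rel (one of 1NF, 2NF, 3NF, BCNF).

3NF

Candidate keys: {A, C}, {C, D}, {C, F}. Prime attributes: {A, C, D, F}.
F -> A breaks BCNF: {F}⁺ = {A, F}, so {F} is not a superkey.
Since {A} ⊆ prime attributes and every other non-superkey FD also has a prime right side, the schema is in 3NF.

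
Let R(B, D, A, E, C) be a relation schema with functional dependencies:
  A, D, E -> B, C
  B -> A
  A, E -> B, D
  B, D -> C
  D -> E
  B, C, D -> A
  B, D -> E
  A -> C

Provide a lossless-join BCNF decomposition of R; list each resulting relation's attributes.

{A, B}; {A, C}; {B, D}; {D, E}

Candidate keys of the original relation: {A, D}, {A, E}, {B, D}, {B, E}.
In {A, B, C, D, E}, {B} is not a superkey ({B}⁺ restricted to this set is {A, B, C}), so split on B -> A, C into {A, B, C} and {B, D, E}.
In {A, B, C}, {A} is not a superkey ({A}⁺ restricted to this set is {A, C}), so split on A -> C into {A, C} and {A, B}.
{A, C}: every determinant is a superkey — BCNF.
{A, B}: every determinant is a superkey — BCNF.
In {B, D, E}, {D} is not a superkey ({D}⁺ restricted to this set is {D, E}), so split on D -> E into {D, E} and {B, D}.
{D, E}: every determinant is a superkey — BCNF.
{B, D}: every determinant is a superkey — BCNF.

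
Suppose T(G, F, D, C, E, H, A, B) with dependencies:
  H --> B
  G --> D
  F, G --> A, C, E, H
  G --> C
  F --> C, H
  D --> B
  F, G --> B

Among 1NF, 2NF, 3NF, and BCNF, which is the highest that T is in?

Candidate key: {F, G}. Prime attributes: {F, G}.
For H --> B we have {H}⁺ = {B, H}; {H} is not a superkey, so BCNF fails.
Because {B} is non-prime and the left side of H --> B is not a superkey, the relation is not in 3NF.
The proper key subset {F} of {F, G} determines non-prime {B, C, H}, so the relation is not even in 2NF.

1NF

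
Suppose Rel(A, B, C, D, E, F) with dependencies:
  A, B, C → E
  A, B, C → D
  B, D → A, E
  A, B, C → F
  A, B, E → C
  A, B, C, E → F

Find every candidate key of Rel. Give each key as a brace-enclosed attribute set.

{A, B, C}, {A, B, E}, {B, D}

Attributes never on any right-hand side: {B} — every candidate key must contain it.
{B, D} is a candidate key since {B, D}⁺ = {A, B, C, D, E, F} covers every attribute.
{A, B, C} is a candidate key since {A, B, C}⁺ = {A, B, C, D, E, F} covers every attribute.
{A, B, E} is a candidate key since {A, B, E}⁺ = {A, B, C, D, E, F} covers every attribute.
Any other superkey properly contains one of these, so there are no further candidate keys.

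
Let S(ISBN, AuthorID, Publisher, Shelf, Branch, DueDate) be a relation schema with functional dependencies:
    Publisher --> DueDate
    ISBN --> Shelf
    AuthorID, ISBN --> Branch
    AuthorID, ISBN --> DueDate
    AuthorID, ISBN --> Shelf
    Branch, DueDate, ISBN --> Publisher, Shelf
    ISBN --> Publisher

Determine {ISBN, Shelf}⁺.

Start with {ISBN, Shelf}.
ISBN --> Publisher applies; add {Publisher} → now {ISBN, Publisher, Shelf}.
Publisher --> DueDate applies; add {DueDate} → now {DueDate, ISBN, Publisher, Shelf}.
No further FD applies.

{DueDate, ISBN, Publisher, Shelf}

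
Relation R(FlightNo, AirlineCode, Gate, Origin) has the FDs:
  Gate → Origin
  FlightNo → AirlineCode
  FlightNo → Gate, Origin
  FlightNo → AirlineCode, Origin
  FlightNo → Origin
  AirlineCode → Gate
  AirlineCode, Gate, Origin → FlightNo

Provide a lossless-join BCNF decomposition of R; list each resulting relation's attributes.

Candidate keys of the original relation: {AirlineCode}, {FlightNo}.
Within {AirlineCode, FlightNo, Gate, Origin}: {Gate}⁺ ∩ {AirlineCode, FlightNo, Gate, Origin} = {Gate, Origin}, not the whole set, so Gate → Origin violates BCNF; decompose into {Gate, Origin} and {AirlineCode, FlightNo, Gate}.
{Gate, Origin} has no BCNF violation.
{AirlineCode, FlightNo, Gate} has no BCNF violation.

{AirlineCode, FlightNo, Gate}; {Gate, Origin}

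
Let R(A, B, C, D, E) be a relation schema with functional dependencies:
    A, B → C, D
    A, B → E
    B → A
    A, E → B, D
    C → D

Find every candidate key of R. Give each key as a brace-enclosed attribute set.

{A, E}, {B}

{B} is a candidate key since {B}⁺ = {A, B, C, D, E} covers every attribute.
{A, E} is a candidate key since {A, E}⁺ = {A, B, C, D, E} covers every attribute.
No proper subset of any of these is a key, and no other minimal superkey exists.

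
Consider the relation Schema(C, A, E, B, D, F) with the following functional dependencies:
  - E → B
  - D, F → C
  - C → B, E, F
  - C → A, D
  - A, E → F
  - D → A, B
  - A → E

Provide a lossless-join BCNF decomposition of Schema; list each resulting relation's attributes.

{A, C, D}; {A, E, F}; {B, E}

Candidate keys of the original relation: {C}, {D}.
{A, B, C, D, E, F}: {E} determines {B, E} here but is not a superkey — split on E → B, giving {B, E} and {A, C, D, E, F}.
{B, E} has no BCNF violation.
{A, C, D, E, F}: {A, E} determines {A, E, F} here but is not a superkey — split on A, E → F, giving {A, E, F} and {A, C, D, E}.
{A, E, F} has no BCNF violation.
{A, C, D, E}: {A} determines {A, E} here but is not a superkey — split on A → E, giving {A, E} and {A, C, D}.
{A, E} has no BCNF violation.
{A, C, D} has no BCNF violation.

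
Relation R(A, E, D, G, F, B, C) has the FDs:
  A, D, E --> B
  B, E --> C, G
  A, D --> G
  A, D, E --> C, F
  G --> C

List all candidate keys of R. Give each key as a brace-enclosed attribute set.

{A, D, E}

No FD produces {A, D, E}, so they must be in every candidate key.
{A, D, E} is a candidate key since {A, D, E}⁺ = {A, B, C, D, E, F, G} covers every attribute.
No other minimal set has full closure, so this is the only candidate key.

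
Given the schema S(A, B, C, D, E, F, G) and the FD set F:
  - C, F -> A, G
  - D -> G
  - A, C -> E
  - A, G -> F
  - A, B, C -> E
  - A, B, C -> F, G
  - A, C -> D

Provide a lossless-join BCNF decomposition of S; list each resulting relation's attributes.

{A, C, D, E}; {A, D, F}; {B, C, F}; {D, G}

Candidate keys of the original relation: {A, B, C}, {B, C, F}.
{A, B, C, D, E, F, G}: {C, F} determines {A, C, D, E, F, G} here but is not a superkey — split on C, F -> A, D, E, G, giving {A, C, D, E, F, G} and {B, C, F}.
{A, C, D, E, F, G}: {D} determines {D, G} here but is not a superkey — split on D -> G, giving {D, G} and {A, C, D, E, F}.
{D, G} is in BCNF.
{A, C, D, E, F}: {A, D} determines {A, D, F} here but is not a superkey — split on A, D -> F, giving {A, D, F} and {A, C, D, E}.
{A, D, F} is in BCNF.
{A, C, D, E} is in BCNF.
{B, C, F} is in BCNF.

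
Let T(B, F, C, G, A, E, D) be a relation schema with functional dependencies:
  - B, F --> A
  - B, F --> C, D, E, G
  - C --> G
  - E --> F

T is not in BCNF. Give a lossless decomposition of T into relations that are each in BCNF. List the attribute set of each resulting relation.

{A, B, C, D, E}; {C, G}; {E, F}

Candidate keys of the original relation: {B, E}, {B, F}.
{A, B, C, D, E, F, G}: {C} determines {C, G} here but is not a superkey — split on C --> G, giving {C, G} and {A, B, C, D, E, F}.
{C, G} is in BCNF.
{A, B, C, D, E, F}: {E} determines {E, F} here but is not a superkey — split on E --> F, giving {E, F} and {A, B, C, D, E}.
{E, F} is in BCNF.
{A, B, C, D, E} is in BCNF.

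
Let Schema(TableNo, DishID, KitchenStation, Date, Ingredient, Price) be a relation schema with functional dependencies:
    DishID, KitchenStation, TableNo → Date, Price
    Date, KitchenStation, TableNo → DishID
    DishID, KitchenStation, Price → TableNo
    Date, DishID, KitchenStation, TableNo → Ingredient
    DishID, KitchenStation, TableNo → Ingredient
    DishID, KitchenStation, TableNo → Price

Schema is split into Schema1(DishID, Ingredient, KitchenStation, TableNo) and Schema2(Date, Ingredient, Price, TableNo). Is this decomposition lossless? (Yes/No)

No

The shared attributes are {Ingredient, TableNo} and {Ingredient, TableNo}⁺ = {Ingredient, TableNo}.
Schema1 ⊄ {Ingredient, TableNo} and Schema2 ⊄ {Ingredient, TableNo}, so the split is lossy.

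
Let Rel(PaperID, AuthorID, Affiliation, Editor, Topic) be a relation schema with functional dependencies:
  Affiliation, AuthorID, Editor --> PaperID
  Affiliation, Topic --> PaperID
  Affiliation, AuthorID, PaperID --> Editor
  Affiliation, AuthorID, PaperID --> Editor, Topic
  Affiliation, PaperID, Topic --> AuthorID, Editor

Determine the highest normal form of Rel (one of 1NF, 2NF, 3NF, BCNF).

Candidate keys: {Affiliation, AuthorID, Editor}, {Affiliation, AuthorID, PaperID}, {Affiliation, Topic}. Prime attributes: {Affiliation, AuthorID, Editor, PaperID, Topic}.
Every FD has a superkey on the left, so the relation is in BCNF.

BCNF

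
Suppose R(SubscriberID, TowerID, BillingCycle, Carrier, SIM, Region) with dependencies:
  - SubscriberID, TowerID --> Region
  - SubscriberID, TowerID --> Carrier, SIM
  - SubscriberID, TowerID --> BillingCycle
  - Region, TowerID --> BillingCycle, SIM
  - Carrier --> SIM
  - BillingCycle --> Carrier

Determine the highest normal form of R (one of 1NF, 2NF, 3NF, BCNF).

2NF

Candidate key: {SubscriberID, TowerID}. Prime attributes: {SubscriberID, TowerID}.
Region, TowerID --> BillingCycle, SIM: {Region, TowerID}⁺ = {BillingCycle, Carrier, Region, SIM, TowerID}, which is not all of the attributes, so the left side is not a superkey — BCNF is violated.
Region, TowerID --> BillingCycle, SIM determines the non-prime attributes {BillingCycle, SIM} from a non-superkey — 3NF is violated.
Checking every proper subset of each key, none determines a non-prime attribute — 2NF is satisfied.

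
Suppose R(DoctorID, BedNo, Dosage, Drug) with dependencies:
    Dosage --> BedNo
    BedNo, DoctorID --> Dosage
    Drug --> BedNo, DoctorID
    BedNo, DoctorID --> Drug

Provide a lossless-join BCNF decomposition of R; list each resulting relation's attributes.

{BedNo, Dosage}; {DoctorID, Dosage, Drug}

Candidate keys of the original relation: {BedNo, DoctorID}, {DoctorID, Dosage}, {Drug}.
{BedNo, DoctorID, Dosage, Drug}: {Dosage} determines {BedNo, Dosage} here but is not a superkey — split on Dosage --> BedNo, giving {BedNo, Dosage} and {DoctorID, Dosage, Drug}.
{BedNo, Dosage} is in BCNF.
{DoctorID, Dosage, Drug} is in BCNF.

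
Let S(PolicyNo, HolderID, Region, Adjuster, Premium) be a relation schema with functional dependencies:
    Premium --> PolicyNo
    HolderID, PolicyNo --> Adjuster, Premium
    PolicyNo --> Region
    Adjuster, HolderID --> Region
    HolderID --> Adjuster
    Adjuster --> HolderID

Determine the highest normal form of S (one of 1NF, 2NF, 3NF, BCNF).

Candidate keys: {Adjuster, PolicyNo}, {Adjuster, Premium}, {HolderID, PolicyNo}, {HolderID, Premium}. Prime attributes: {Adjuster, HolderID, PolicyNo, Premium}.
Premium --> PolicyNo: {Premium}⁺ = {PolicyNo, Premium, Region}, which is not all of the attributes, so the left side is not a superkey — BCNF is violated.
PolicyNo --> Region has non-prime {Region} on the right and a non-superkey on the left, so 3NF fails.
Since {Adjuster} ⊂ {Adjuster, PolicyNo} and {Adjuster}⁺ ⊇ {Region} with {Region} non-prime, there is a partial dependency; 2NF fails.

1NF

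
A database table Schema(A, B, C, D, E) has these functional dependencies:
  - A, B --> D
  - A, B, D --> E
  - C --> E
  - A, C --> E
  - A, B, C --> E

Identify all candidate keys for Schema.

Attributes never on any right-hand side: {A, B, C} — every candidate key must contain all of them.
{A, B, C}⁺ = {A, B, C, D, E} — all of the relation — so {A, B, C} is a candidate key.
No other minimal set has full closure, so this is the only candidate key.

{A, B, C}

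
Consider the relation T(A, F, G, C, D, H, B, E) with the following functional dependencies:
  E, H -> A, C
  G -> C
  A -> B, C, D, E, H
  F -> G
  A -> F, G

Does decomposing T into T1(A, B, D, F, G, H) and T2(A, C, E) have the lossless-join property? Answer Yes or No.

The shared attributes are {A} and {A}⁺ = {A, B, C, D, E, F, G, H}.
This includes all of T1, so the common attributes are a superkey of T1 — the join is lossless.

Yes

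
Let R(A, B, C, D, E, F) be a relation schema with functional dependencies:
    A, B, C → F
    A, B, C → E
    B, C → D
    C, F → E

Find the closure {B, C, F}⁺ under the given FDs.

Start with {B, C, F}.
B, C → D applies; add {D} → now {B, C, D, F}.
C, F → E applies; add {E} → now {B, C, D, E, F}.
No further FD applies.

{B, C, D, E, F}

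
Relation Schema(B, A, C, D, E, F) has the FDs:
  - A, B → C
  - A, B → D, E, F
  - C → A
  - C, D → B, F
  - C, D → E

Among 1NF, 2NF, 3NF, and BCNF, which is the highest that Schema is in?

3NF

Candidate keys: {A, B}, {B, C}, {C, D}. Prime attributes: {A, B, C, D}.
For C → A we have {C}⁺ = {A, C}; {C} is not a superkey, so BCNF fails.
But every attribute on its right side ({A}) is prime, and the same holds for every other non-superkey FD, so 3NF still holds.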